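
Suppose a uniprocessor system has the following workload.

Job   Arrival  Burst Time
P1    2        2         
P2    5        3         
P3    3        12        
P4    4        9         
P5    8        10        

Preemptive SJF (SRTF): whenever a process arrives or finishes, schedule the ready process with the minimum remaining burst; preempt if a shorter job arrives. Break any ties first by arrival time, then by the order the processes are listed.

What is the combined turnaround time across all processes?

Gantt: | idle 0-2 | P1 2-4 | P4 4-5 | P2 5-8 | P4 8-16 | P5 16-26 | P3 26-38 |
Completion: P1=4  P2=8  P3=38  P4=16  P5=26
Turnaround (C−A): P1=2  P2=3  P3=35  P4=12  P5=18
Turnaround = completion − arrival: P1=2, P2=3, P3=35, P4=12, P5=18
Total turnaround = 2 + 3 + 35 + 12 + 18 = 70

70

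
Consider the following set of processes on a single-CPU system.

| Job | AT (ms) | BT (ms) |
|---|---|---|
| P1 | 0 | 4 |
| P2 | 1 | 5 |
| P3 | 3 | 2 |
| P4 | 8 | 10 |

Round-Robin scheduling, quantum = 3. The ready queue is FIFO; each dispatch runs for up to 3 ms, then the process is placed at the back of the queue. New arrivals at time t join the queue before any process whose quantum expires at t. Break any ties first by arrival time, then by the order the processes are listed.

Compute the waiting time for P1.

5

Gantt: | P1 0-3 | P2 3-6 | P3 6-8 | P1 8-9 | P2 9-11 | P4 11-21 |
Completion: P1=9  P2=11  P3=8  P4=21
Turnaround (C−A): P1=9  P2=10  P3=5  P4=13
Waiting(P1) = turnaround − burst = 9 − 4 = 5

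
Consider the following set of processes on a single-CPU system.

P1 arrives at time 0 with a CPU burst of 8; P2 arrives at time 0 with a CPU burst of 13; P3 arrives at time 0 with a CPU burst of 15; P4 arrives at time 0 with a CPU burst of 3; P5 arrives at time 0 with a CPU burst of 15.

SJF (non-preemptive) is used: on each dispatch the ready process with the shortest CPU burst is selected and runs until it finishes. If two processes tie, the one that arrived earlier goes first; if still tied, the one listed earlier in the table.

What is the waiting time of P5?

Gantt: | P4 0-3 | P1 3-11 | P2 11-24 | P3 24-39 | P5 39-54 |
Completion: P1=11  P2=24  P3=39  P4=3  P5=54
Turnaround (C−A): P1=11  P2=24  P3=39  P4=3  P5=54
Waiting(P5) = turnaround − burst = 54 − 15 = 39

39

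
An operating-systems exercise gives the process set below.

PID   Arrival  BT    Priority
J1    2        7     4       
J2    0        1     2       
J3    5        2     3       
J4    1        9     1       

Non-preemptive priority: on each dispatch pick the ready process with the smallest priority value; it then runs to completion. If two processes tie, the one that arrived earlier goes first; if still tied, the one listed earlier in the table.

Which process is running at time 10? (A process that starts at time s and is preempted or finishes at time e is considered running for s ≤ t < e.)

J3

Schedule: | J2 0-1 | J4 1-10 | J3 10-12 | J1 12-19 |
Completion: J1=19  J2=1  J3=12  J4=10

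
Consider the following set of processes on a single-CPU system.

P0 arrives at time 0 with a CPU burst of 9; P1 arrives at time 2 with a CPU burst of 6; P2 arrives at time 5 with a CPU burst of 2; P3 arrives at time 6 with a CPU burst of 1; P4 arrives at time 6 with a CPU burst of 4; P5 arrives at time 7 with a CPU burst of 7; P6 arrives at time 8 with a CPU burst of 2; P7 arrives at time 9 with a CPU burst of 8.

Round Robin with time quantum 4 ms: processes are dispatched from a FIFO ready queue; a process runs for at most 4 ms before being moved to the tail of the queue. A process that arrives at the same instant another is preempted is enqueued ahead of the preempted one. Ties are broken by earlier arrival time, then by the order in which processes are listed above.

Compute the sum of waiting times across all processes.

124

Schedule: | P0 0-4 | P1 4-8 | P0 8-12 | P2 12-14 | P3 14-15 | P4 15-19 | P5 19-23 | P6 23-25 | P1 25-27 | P7 27-31 | P0 31-32 | P5 32-35 | P7 35-39 |
Completion: P0=32  P1=27  P2=14  P3=15  P4=19  P5=35  P6=25  P7=39
Turnaround (C−A): P0=32  P1=25  P2=9  P3=9  P4=13  P5=28  P6=17  P7=30
Waiting = turnaround − burst: P0=23, P1=19, P2=7, P3=8, P4=9, P5=21, P6=15, P7=22
Total waiting = 23 + 19 + 7 + 8 + 9 + 21 + 15 + 22 = 124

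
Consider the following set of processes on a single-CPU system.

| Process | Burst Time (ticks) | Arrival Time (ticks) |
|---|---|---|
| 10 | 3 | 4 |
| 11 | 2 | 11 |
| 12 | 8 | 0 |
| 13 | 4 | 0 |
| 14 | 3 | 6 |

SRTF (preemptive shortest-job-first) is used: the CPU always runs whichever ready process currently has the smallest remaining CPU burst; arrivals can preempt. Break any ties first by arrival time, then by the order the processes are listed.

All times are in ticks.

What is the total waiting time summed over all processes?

Schedule: | 13 0-4 | 10 4-7 | 14 7-10 | 12 10-11 | 11 11-13 | 12 13-20 |
Completion: 10=7  11=13  12=20  13=4  14=10
Waiting = turnaround − burst: 10=0, 11=0, 12=12, 13=0, 14=1
Total waiting = 0 + 0 + 12 + 0 + 1 = 13

13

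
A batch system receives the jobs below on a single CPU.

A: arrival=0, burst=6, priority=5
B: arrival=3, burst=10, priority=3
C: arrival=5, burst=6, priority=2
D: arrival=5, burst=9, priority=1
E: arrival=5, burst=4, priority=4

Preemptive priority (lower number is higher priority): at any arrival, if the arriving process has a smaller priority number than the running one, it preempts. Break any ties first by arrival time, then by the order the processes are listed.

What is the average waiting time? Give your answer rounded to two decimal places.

Schedule: | A 0-3 | B 3-5 | D 5-14 | C 14-20 | B 20-28 | E 28-32 | A 32-35 |
Completion: A=35  B=28  C=20  D=14  E=32
Waiting times: A=29, B=15, C=9, D=0, E=23
Average waiting = (29+15+9+0+23) / 5 = 76/5 = 15.20

15.20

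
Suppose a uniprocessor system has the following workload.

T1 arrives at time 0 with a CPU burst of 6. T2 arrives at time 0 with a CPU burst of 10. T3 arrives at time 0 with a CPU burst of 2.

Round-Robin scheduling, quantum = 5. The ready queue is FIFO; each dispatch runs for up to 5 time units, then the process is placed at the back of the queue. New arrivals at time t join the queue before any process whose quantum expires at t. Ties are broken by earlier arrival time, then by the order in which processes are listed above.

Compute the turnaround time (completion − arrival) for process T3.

12

Schedule: | T1 0-5 | T2 5-10 | T3 10-12 | T1 12-13 | T2 13-18 |
Completion: T1=13  T2=18  T3=12
Turnaround (C−A): T1=13  T2=18  T3=12
Turnaround(T3) = completion − arrival = 12 − 0 = 12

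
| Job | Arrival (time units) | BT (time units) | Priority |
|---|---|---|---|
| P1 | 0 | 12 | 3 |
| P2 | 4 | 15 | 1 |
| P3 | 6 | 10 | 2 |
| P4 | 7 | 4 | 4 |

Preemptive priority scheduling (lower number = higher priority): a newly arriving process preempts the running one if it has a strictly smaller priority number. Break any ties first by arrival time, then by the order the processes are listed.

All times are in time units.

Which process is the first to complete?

P2

Timeline: | P1 0-4 | P2 4-19 | P3 19-29 | P1 29-37 | P4 37-41 |
Completion: P1=37  P2=19  P3=29  P4=41
Finish order: P2 → P3 → P1 → P4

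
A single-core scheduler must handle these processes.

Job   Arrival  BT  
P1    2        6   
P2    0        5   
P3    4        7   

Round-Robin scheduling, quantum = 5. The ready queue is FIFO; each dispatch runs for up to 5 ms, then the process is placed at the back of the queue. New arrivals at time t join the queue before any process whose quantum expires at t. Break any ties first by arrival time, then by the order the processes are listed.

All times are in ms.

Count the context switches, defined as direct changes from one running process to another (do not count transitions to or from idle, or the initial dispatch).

Schedule: | P2 0-5 | P1 5-10 | P3 10-15 | P1 15-16 | P3 16-18 |
Completion: P1=16  P2=5  P3=18
Turnaround (C−A): P1=14  P2=5  P3=14

4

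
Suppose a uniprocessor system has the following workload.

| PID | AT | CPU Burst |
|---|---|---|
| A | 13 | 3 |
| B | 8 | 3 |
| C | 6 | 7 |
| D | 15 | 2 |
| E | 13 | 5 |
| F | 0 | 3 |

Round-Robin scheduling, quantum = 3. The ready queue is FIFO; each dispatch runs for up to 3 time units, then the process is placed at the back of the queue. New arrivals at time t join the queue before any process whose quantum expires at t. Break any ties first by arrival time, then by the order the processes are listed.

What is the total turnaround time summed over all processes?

51

Timeline: | F 0-3 | idle 3-6 | C 6-9 | B 9-12 | C 12-15 | A 15-18 | E 18-21 | D 21-23 | C 23-24 | E 24-26 |
Completion: A=18  B=12  C=24  D=23  E=26  F=3
Turnaround = completion − arrival: A=5, B=4, C=18, D=8, E=13, F=3
Total turnaround = 5 + 4 + 18 + 8 + 13 + 3 = 51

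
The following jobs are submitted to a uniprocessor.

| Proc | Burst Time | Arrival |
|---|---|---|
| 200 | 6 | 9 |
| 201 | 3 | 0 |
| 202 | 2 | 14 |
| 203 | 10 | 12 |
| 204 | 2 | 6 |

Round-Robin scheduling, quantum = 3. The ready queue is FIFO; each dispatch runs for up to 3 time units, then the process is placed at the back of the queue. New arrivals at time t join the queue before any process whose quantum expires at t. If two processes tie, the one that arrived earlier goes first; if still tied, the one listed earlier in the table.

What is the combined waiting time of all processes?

12

Timeline: | 201 0-3 | idle 3-6 | 204 6-8 | idle 8-9 | 200 9-12 | 203 12-15 | 200 15-18 | 202 18-20 | 203 20-27 |
Completion: 200=18  201=3  202=20  203=27  204=8
Waiting = turnaround − burst: 200=3, 201=0, 202=4, 203=5, 204=0
Total waiting = 3 + 0 + 4 + 5 + 0 = 12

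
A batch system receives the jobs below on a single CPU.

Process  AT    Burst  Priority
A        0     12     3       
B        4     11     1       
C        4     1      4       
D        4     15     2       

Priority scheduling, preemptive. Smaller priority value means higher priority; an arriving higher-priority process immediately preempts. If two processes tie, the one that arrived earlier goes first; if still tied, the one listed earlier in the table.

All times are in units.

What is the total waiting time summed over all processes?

71

Timeline: | A 0-4 | B 4-15 | D 15-30 | A 30-38 | C 38-39 |
Completion: A=38  B=15  C=39  D=30
Turnaround (C−A): A=38  B=11  C=35  D=26
Waiting = turnaround − burst: A=26, B=0, C=34, D=11
Total waiting = 26 + 0 + 34 + 11 = 71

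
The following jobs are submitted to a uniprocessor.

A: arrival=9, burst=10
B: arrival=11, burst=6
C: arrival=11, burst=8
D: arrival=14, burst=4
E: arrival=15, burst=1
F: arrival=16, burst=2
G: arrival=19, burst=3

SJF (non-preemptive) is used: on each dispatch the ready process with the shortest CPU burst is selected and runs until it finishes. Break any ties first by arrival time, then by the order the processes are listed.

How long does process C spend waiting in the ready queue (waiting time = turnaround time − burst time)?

Schedule: | idle 0-9 | A 9-19 | E 19-20 | F 20-22 | G 22-25 | D 25-29 | B 29-35 | C 35-43 |
Completion: A=19  B=35  C=43  D=29  E=20  F=22  G=25
Turnaround (C−A): A=10  B=24  C=32  D=15  E=5  F=6  G=6
Waiting(C) = turnaround − burst = 32 − 8 = 24

24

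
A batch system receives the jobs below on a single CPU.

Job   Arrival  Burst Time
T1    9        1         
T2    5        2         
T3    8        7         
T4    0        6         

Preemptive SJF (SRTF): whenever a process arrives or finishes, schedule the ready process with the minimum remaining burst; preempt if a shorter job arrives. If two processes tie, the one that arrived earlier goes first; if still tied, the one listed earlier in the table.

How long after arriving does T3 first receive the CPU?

Schedule: | T4 0-6 | T2 6-8 | T3 8-9 | T1 9-10 | T3 10-16 |
Completion: T1=10  T2=8  T3=16  T4=6
Turnaround (C−A): T1=1  T2=3  T3=8  T4=6
Response(T3) = first start − arrival = 8 − 8 = 0

0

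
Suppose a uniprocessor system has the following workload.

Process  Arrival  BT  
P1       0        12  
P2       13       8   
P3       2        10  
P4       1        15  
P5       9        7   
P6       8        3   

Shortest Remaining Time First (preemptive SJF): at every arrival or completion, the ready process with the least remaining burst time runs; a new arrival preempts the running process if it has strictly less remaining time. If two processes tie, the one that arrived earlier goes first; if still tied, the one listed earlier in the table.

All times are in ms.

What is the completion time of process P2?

Gantt: | P1 0-8 | P6 8-11 | P1 11-15 | P5 15-22 | P2 22-30 | P3 30-40 | P4 40-55 |
Completion: P1=15  P2=30  P3=40  P4=55  P5=22  P6=11
Turnaround (C−A): P1=15  P2=17  P3=38  P4=54  P5=13  P6=3

30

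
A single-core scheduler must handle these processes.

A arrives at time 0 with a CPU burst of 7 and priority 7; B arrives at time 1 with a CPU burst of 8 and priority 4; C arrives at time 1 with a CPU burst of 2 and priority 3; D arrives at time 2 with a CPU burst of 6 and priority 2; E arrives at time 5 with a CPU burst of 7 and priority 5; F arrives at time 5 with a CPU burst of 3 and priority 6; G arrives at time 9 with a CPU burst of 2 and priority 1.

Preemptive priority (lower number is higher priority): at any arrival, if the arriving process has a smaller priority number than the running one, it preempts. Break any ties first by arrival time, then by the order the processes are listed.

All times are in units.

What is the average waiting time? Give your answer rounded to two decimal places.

11.29

Timeline: | A 0-1 | C 1-2 | D 2-8 | C 8-9 | G 9-11 | B 11-19 | E 19-26 | F 26-29 | A 29-35 |
Completion: A=35  B=19  C=9  D=8  E=26  F=29  G=11
Turnaround (C−A): A=35  B=18  C=8  D=6  E=21  F=24  G=2
Waiting times: A=28, B=10, C=6, D=0, E=14, F=21, G=0
Average waiting = (28+10+6+0+14+21+0) / 7 = 79/7 = 11.29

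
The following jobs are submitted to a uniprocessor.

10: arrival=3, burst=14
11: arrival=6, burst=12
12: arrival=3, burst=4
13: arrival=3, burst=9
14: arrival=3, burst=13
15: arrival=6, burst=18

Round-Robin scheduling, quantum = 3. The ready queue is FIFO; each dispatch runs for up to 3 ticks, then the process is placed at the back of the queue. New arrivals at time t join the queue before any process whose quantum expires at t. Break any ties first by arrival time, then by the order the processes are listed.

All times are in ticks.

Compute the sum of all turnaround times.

311

Schedule: | idle 0-3 | 10 3-6 | 12 6-9 | 13 9-12 | 14 12-15 | 11 15-18 | 15 18-21 | 10 21-24 | 12 24-25 | 13 25-28 | 14 28-31 | 11 31-34 | 15 34-37 | 10 37-40 | 13 40-43 | 14 43-46 | 11 46-49 | 15 49-52 | 10 52-55 | 14 55-58 | 11 58-61 | 15 61-64 | 10 64-66 | 14 66-67 | 15 67-73 |
Completion: 10=66  11=61  12=25  13=43  14=67  15=73
Turnaround = completion − arrival: 10=63, 11=55, 12=22, 13=40, 14=64, 15=67
Total turnaround = 63 + 55 + 22 + 40 + 64 + 67 = 311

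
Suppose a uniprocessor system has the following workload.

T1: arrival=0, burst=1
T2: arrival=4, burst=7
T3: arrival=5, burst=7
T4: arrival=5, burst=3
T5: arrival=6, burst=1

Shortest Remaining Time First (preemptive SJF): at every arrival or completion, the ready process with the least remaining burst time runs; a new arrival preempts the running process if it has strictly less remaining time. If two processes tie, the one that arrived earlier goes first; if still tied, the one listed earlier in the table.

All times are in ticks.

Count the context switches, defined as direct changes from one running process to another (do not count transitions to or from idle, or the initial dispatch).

5

Timeline: | T1 0-1 | idle 1-4 | T2 4-5 | T4 5-6 | T5 6-7 | T4 7-9 | T2 9-15 | T3 15-22 |
Completion: T1=1  T2=15  T3=22  T4=9  T5=7
Turnaround (C−A): T1=1  T2=11  T3=17  T4=4  T5=1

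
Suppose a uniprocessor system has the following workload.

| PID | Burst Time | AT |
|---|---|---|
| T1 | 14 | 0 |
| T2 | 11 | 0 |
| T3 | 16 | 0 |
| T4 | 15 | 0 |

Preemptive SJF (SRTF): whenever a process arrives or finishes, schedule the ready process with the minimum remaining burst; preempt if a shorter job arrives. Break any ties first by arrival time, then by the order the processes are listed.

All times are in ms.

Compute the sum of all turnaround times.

Gantt: | T2 0-11 | T1 11-25 | T4 25-40 | T3 40-56 |
Completion: T1=25  T2=11  T3=56  T4=40
Turnaround = completion − arrival: T1=25, T2=11, T3=56, T4=40
Total turnaround = 25 + 11 + 56 + 40 = 132

132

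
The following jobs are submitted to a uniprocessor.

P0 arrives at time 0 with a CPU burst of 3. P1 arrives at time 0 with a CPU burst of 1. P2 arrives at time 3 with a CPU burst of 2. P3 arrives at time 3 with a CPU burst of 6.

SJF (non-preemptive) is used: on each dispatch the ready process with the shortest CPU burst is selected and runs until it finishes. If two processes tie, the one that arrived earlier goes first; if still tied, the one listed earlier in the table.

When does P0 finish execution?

4

Timeline: | P1 0-1 | P0 1-4 | P2 4-6 | P3 6-12 |
Completion: P0=4  P1=1  P2=6  P3=12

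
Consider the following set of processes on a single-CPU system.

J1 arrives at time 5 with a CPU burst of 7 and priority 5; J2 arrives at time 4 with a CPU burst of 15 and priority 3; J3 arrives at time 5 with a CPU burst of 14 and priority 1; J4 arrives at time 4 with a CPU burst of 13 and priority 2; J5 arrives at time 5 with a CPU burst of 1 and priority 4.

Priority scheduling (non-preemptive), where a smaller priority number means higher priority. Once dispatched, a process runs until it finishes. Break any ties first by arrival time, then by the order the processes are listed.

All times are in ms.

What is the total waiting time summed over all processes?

Schedule: | idle 0-4 | J4 4-17 | J3 17-31 | J2 31-46 | J5 46-47 | J1 47-54 |
Completion: J1=54  J2=46  J3=31  J4=17  J5=47
Turnaround (C−A): J1=49  J2=42  J3=26  J4=13  J5=42
Waiting = turnaround − burst: J1=42, J2=27, J3=12, J4=0, J5=41
Total waiting = 42 + 27 + 12 + 0 + 41 = 122

122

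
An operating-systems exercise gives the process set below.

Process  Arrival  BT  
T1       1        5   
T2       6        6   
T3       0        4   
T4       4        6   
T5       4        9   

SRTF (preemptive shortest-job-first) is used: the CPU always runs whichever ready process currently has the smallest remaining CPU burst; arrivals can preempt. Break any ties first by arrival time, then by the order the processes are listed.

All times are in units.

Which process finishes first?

T3

Gantt: | T3 0-4 | T1 4-9 | T4 9-15 | T2 15-21 | T5 21-30 |
Completion: T1=9  T2=21  T3=4  T4=15  T5=30
Turnaround (C−A): T1=8  T2=15  T3=4  T4=11  T5=26
Finish order: T3 → T1 → T4 → T2 → T5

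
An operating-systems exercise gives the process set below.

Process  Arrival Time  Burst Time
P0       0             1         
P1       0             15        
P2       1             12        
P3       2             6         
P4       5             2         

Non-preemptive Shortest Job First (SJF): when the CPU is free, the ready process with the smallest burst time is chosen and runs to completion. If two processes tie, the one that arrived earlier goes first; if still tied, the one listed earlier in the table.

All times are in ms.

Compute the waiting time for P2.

0

Schedule: | P0 0-1 | P2 1-13 | P4 13-15 | P3 15-21 | P1 21-36 |
Completion: P0=1  P1=36  P2=13  P3=21  P4=15
Turnaround (C−A): P0=1  P1=36  P2=12  P3=19  P4=10
Waiting(P2) = turnaround − burst = 12 − 12 = 0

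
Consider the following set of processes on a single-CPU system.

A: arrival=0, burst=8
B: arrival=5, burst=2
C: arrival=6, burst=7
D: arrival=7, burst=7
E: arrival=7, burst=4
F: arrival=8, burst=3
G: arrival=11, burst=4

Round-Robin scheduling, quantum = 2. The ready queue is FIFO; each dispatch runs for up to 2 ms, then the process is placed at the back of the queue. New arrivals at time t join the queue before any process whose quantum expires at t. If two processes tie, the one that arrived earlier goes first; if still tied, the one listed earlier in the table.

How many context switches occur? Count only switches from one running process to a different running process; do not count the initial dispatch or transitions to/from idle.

16

Gantt: | A 0-6 | B 6-8 | C 8-10 | A 10-12 | D 12-14 | E 14-16 | F 16-18 | C 18-20 | G 20-22 | D 22-24 | E 24-26 | F 26-27 | C 27-29 | G 29-31 | D 31-33 | C 33-34 | D 34-35 |
Completion: A=12  B=8  C=34  D=35  E=26  F=27  G=31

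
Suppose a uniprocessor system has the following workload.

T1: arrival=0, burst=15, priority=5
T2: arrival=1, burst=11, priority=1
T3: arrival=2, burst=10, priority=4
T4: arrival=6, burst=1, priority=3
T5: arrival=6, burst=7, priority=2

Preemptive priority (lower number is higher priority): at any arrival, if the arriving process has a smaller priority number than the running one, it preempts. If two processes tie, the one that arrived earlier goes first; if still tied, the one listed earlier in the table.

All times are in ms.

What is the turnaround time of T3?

28

Schedule: | T1 0-1 | T2 1-12 | T5 12-19 | T4 19-20 | T3 20-30 | T1 30-44 |
Completion: T1=44  T2=12  T3=30  T4=20  T5=19
Turnaround(T3) = completion − arrival = 30 − 2 = 28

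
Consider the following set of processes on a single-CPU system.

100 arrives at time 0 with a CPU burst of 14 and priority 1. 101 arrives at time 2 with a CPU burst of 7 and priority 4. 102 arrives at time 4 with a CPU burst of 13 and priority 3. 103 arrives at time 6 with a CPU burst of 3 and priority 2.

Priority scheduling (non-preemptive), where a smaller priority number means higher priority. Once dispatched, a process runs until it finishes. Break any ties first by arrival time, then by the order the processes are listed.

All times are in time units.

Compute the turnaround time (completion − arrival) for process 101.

Gantt: | 100 0-14 | 103 14-17 | 102 17-30 | 101 30-37 |
Completion: 100=14  101=37  102=30  103=17
Turnaround (C−A): 100=14  101=35  102=26  103=11
Turnaround(101) = completion − arrival = 37 − 2 = 35

35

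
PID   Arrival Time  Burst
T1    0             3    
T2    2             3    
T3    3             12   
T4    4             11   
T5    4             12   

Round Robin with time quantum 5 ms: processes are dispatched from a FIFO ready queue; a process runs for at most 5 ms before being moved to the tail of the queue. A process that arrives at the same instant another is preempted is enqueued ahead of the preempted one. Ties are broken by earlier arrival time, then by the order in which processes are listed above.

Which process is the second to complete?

T2

Gantt: | T1 0-3 | T2 3-6 | T3 6-11 | T4 11-16 | T5 16-21 | T3 21-26 | T4 26-31 | T5 31-36 | T3 36-38 | T4 38-39 | T5 39-41 |
Completion: T1=3  T2=6  T3=38  T4=39  T5=41
Turnaround (C−A): T1=3  T2=4  T3=35  T4=35  T5=37
Finish order: T1 → T2 → T3 → T4 → T5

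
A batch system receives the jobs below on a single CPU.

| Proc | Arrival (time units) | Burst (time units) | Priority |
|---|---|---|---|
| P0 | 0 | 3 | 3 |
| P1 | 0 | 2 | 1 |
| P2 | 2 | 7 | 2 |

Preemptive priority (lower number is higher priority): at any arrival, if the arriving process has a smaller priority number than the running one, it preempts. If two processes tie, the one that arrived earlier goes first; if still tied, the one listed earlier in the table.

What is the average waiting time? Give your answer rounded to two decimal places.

3.00

Gantt: | P1 0-2 | P2 2-9 | P0 9-12 |
Completion: P0=12  P1=2  P2=9
Turnaround (C−A): P0=12  P1=2  P2=7
Waiting times: P0=9, P1=0, P2=0
Average waiting = (9+0+0) / 3 = 9/3 = 3.00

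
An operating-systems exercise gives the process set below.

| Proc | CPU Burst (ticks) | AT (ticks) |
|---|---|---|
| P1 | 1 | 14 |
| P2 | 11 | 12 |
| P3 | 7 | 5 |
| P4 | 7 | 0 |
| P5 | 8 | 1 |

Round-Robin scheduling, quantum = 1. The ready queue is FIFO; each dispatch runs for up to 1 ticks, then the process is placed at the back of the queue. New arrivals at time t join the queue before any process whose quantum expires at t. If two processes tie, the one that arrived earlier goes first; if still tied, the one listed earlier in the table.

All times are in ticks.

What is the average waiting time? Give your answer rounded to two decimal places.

Gantt: | P4 0-1 | P5 1-2 | P4 2-3 | P5 3-4 | P4 4-5 | P5 5-6 | P3 6-7 | P4 7-8 | P5 8-9 | P3 9-10 | P4 10-11 | P5 11-12 | P3 12-13 | P4 13-14 | P2 14-15 | P5 15-16 | P3 16-17 | P1 17-18 | P4 18-19 | P2 19-20 | P5 20-21 | P3 21-22 | P2 22-23 | P5 23-24 | P3 24-25 | P2 25-26 | P3 26-27 | P2 27-34 |
Completion: P1=18  P2=34  P3=27  P4=19  P5=24
Waiting times: P1=3, P2=11, P3=15, P4=12, P5=15
Average waiting = (3+11+15+12+15) / 5 = 56/5 = 11.20

11.20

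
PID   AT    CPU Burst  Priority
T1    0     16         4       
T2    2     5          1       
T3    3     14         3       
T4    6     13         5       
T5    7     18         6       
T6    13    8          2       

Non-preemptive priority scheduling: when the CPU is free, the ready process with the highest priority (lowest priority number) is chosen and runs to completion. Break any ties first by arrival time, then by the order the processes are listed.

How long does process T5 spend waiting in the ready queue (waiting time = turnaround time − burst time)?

49

Timeline: | T1 0-16 | T2 16-21 | T6 21-29 | T3 29-43 | T4 43-56 | T5 56-74 |
Completion: T1=16  T2=21  T3=43  T4=56  T5=74  T6=29
Turnaround (C−A): T1=16  T2=19  T3=40  T4=50  T5=67  T6=16
Waiting(T5) = turnaround − burst = 67 − 18 = 49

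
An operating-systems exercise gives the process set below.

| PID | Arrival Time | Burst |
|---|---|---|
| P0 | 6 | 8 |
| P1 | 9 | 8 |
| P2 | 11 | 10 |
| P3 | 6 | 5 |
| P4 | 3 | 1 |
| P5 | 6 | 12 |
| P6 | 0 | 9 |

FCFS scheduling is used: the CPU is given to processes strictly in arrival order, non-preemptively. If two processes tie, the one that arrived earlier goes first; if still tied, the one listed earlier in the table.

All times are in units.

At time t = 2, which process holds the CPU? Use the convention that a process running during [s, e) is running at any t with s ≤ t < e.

P6

Timeline: | P6 0-9 | P4 9-10 | P0 10-18 | P3 18-23 | P5 23-35 | P1 35-43 | P2 43-53 |
Completion: P0=18  P1=43  P2=53  P3=23  P4=10  P5=35  P6=9
Turnaround (C−A): P0=12  P1=34  P2=42  P3=17  P4=7  P5=29  P6=9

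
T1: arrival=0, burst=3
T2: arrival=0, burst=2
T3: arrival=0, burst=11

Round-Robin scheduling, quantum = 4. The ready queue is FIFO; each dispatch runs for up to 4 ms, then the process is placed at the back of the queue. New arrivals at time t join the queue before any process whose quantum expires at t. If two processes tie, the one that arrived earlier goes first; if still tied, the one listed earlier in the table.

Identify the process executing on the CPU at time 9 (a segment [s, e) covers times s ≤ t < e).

Timeline: | T1 0-3 | T2 3-5 | T3 5-16 |
Completion: T1=3  T2=5  T3=16
Turnaround (C−A): T1=3  T2=5  T3=16

T3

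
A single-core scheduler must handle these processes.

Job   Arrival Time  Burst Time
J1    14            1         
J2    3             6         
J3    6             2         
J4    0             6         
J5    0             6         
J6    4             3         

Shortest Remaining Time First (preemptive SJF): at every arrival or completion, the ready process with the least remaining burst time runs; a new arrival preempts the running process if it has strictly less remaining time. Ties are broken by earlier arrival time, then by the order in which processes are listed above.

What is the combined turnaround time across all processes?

55

Schedule: | J4 0-6 | J3 6-8 | J6 8-11 | J5 11-14 | J1 14-15 | J5 15-18 | J2 18-24 |
Completion: J1=15  J2=24  J3=8  J4=6  J5=18  J6=11
Turnaround = completion − arrival: J1=1, J2=21, J3=2, J4=6, J5=18, J6=7
Total turnaround = 1 + 21 + 2 + 6 + 18 + 7 = 55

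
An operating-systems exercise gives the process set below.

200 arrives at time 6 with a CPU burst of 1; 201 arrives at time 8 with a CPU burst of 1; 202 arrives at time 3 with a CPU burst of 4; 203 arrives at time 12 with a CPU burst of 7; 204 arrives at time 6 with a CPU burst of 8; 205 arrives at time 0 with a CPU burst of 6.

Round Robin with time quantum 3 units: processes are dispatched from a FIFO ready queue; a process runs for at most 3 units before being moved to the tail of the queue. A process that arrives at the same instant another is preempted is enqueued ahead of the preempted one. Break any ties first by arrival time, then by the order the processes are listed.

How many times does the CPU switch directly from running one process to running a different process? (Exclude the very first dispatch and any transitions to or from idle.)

11

Timeline: | 205 0-3 | 202 3-6 | 205 6-9 | 200 9-10 | 204 10-13 | 202 13-14 | 201 14-15 | 203 15-18 | 204 18-21 | 203 21-24 | 204 24-26 | 203 26-27 |
Completion: 200=10  201=15  202=14  203=27  204=26  205=9
Turnaround (C−A): 200=4  201=7  202=11  203=15  204=20  205=9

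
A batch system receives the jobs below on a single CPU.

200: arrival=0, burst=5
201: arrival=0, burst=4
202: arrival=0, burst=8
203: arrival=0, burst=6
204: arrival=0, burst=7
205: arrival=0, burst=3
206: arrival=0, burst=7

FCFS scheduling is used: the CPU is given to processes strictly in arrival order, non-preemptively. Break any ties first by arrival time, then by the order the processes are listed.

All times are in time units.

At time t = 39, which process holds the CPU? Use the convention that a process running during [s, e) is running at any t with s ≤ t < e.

206

Schedule: | 200 0-5 | 201 5-9 | 202 9-17 | 203 17-23 | 204 23-30 | 205 30-33 | 206 33-40 |
Completion: 200=5  201=9  202=17  203=23  204=30  205=33  206=40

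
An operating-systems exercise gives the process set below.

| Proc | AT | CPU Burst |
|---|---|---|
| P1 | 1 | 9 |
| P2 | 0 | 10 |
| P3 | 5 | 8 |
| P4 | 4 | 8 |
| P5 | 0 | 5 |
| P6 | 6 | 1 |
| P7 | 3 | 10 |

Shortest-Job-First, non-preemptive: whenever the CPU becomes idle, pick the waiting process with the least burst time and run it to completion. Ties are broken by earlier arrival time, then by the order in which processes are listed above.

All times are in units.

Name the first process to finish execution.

P5

Gantt: | P5 0-5 | P4 5-13 | P6 13-14 | P3 14-22 | P1 22-31 | P2 31-41 | P7 41-51 |
Completion: P1=31  P2=41  P3=22  P4=13  P5=5  P6=14  P7=51
Turnaround (C−A): P1=30  P2=41  P3=17  P4=9  P5=5  P6=8  P7=48
Finish order: P5 → P4 → P6 → P3 → P1 → P2 → P7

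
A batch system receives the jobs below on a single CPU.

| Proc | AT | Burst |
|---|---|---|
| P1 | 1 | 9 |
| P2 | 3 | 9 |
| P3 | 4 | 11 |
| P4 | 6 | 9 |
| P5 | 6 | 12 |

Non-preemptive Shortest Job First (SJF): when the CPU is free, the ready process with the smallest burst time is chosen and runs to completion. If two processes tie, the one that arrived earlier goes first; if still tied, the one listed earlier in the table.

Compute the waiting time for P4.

Schedule: | idle 0-1 | P1 1-10 | P2 10-19 | P4 19-28 | P3 28-39 | P5 39-51 |
Completion: P1=10  P2=19  P3=39  P4=28  P5=51
Waiting(P4) = turnaround − burst = 22 − 9 = 13

13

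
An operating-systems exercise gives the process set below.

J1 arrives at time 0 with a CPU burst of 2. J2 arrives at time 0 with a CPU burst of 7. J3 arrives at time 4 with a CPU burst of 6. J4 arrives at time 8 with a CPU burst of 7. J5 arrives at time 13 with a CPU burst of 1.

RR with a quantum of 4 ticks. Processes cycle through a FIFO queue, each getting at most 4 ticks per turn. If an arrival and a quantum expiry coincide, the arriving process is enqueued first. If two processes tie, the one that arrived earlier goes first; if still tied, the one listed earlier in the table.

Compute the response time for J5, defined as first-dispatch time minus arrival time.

Schedule: | J1 0-2 | J2 2-6 | J3 6-10 | J2 10-13 | J4 13-17 | J3 17-19 | J5 19-20 | J4 20-23 |
Completion: J1=2  J2=13  J3=19  J4=23  J5=20
Turnaround (C−A): J1=2  J2=13  J3=15  J4=15  J5=7
Response(J5) = first start − arrival = 19 − 13 = 6

6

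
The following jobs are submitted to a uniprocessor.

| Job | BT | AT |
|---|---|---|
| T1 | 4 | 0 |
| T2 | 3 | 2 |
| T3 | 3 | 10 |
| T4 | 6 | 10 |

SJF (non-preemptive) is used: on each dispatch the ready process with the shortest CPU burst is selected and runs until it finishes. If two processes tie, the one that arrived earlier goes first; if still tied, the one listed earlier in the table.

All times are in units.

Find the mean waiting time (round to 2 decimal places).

1.25

Timeline: | T1 0-4 | T2 4-7 | idle 7-10 | T3 10-13 | T4 13-19 |
Completion: T1=4  T2=7  T3=13  T4=19
Turnaround (C−A): T1=4  T2=5  T3=3  T4=9
Waiting times: T1=0, T2=2, T3=0, T4=3
Average waiting = (0+2+0+3) / 4 = 5/4 = 1.25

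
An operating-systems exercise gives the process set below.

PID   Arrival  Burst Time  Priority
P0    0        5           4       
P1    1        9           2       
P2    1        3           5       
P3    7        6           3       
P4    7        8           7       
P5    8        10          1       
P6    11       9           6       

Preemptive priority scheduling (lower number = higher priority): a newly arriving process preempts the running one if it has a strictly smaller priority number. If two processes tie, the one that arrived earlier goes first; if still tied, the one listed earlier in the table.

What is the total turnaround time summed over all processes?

184

Schedule: | P0 0-1 | P1 1-8 | P5 8-18 | P1 18-20 | P3 20-26 | P0 26-30 | P2 30-33 | P6 33-42 | P4 42-50 |
Completion: P0=30  P1=20  P2=33  P3=26  P4=50  P5=18  P6=42
Turnaround (C−A): P0=30  P1=19  P2=32  P3=19  P4=43  P5=10  P6=31
Turnaround = completion − arrival: P0=30, P1=19, P2=32, P3=19, P4=43, P5=10, P6=31
Total turnaround = 30 + 19 + 32 + 19 + 43 + 10 + 31 = 184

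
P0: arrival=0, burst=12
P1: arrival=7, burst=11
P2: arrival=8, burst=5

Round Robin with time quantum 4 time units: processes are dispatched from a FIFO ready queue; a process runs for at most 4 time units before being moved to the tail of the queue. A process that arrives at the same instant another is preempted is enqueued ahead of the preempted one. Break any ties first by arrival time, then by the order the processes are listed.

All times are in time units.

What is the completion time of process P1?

Timeline: | P0 0-8 | P1 8-12 | P2 12-16 | P0 16-20 | P1 20-24 | P2 24-25 | P1 25-28 |
Completion: P0=20  P1=28  P2=25
Turnaround (C−A): P0=20  P1=21  P2=17

28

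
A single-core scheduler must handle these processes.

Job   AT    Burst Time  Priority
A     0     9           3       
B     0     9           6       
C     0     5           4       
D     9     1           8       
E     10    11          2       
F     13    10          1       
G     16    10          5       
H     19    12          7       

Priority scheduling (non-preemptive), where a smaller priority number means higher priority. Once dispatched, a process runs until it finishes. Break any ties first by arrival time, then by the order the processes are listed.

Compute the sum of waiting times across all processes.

180

Gantt: | A 0-9 | C 9-14 | F 14-24 | E 24-35 | G 35-45 | B 45-54 | H 54-66 | D 66-67 |
Completion: A=9  B=54  C=14  D=67  E=35  F=24  G=45  H=66
Waiting = turnaround − burst: A=0, B=45, C=9, D=57, E=14, F=1, G=19, H=35
Total waiting = 0 + 45 + 9 + 57 + 14 + 1 + 19 + 35 = 180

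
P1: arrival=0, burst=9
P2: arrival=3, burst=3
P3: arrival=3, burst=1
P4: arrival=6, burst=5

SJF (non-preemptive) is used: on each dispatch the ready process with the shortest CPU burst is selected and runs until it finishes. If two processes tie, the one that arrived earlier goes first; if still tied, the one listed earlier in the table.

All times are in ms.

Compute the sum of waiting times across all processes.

Timeline: | P1 0-9 | P3 9-10 | P2 10-13 | P4 13-18 |
Completion: P1=9  P2=13  P3=10  P4=18
Waiting = turnaround − burst: P1=0, P2=7, P3=6, P4=7
Total waiting = 0 + 7 + 6 + 7 = 20

20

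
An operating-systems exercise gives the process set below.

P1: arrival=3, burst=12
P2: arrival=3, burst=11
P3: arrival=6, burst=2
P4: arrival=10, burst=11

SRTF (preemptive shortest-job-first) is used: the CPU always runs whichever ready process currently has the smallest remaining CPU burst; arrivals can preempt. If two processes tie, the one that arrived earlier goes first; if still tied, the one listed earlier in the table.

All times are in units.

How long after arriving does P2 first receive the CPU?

Timeline: | idle 0-3 | P2 3-6 | P3 6-8 | P2 8-16 | P4 16-27 | P1 27-39 |
Completion: P1=39  P2=16  P3=8  P4=27
Turnaround (C−A): P1=36  P2=13  P3=2  P4=17
Response(P2) = first start − arrival = 3 − 3 = 0

0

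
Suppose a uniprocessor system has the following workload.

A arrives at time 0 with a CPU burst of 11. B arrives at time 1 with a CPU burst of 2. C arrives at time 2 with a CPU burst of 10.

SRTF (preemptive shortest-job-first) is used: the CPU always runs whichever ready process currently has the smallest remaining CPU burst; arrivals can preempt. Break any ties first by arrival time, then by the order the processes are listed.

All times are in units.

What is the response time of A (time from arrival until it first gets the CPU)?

Schedule: | A 0-1 | B 1-3 | A 3-13 | C 13-23 |
Completion: A=13  B=3  C=23
Turnaround (C−A): A=13  B=2  C=21
Response(A) = first start − arrival = 0 − 0 = 0

0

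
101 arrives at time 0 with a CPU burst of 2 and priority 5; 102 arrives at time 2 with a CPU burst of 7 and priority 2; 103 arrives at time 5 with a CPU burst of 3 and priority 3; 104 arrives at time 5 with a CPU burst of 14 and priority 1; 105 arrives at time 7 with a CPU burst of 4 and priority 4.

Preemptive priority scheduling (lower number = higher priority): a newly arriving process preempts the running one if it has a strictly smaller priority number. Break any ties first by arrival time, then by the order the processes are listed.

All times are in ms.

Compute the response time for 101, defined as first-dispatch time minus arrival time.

0

Schedule: | 101 0-2 | 102 2-5 | 104 5-19 | 102 19-23 | 103 23-26 | 105 26-30 |
Completion: 101=2  102=23  103=26  104=19  105=30
Response(101) = first start − arrival = 0 − 0 = 0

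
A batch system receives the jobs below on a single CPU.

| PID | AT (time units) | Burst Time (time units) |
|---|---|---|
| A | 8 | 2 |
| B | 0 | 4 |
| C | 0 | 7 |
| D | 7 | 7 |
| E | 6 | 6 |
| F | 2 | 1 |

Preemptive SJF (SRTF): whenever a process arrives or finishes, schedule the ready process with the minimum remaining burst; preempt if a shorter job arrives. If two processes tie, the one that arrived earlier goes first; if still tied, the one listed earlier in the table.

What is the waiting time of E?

Timeline: | B 0-2 | F 2-3 | B 3-5 | C 5-8 | A 8-10 | C 10-14 | E 14-20 | D 20-27 |
Completion: A=10  B=5  C=14  D=27  E=20  F=3
Waiting(E) = turnaround − burst = 14 − 6 = 8

8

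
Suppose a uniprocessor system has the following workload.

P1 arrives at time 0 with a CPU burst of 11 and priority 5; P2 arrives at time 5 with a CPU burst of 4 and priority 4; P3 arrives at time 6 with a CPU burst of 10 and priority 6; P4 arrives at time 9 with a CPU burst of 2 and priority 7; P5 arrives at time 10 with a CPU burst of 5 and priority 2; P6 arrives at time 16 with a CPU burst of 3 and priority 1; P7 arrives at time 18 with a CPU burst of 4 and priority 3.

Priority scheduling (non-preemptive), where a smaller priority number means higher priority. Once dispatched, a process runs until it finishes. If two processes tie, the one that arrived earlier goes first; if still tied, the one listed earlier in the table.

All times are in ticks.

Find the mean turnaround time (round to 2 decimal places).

Timeline: | P1 0-11 | P5 11-16 | P6 16-19 | P7 19-23 | P2 23-27 | P3 27-37 | P4 37-39 |
Completion: P1=11  P2=27  P3=37  P4=39  P5=16  P6=19  P7=23
Turnaround times: P1=11, P2=22, P3=31, P4=30, P5=6, P6=3, P7=5
Average turnaround = (11+22+31+30+6+3+5) / 7 = 108/7 = 15.43

15.43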